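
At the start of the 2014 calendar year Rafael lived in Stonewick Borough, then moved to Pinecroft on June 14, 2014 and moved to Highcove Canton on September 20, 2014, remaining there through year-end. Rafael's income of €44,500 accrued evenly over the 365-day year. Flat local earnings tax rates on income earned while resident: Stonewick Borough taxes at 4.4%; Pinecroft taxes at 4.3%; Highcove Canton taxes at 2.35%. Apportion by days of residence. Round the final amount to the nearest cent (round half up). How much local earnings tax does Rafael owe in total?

Stonewick Borough, January 1 – June 13, 2014: 164 days → €44,500 × 4.4% × 164/365 = €879.7589
Pinecroft, June 14 – September 19, 2014: 98 days → €44,500 × 4.3% × 98/365 = €513.7616
Highcove Canton, September 20 – December 31, 2014: 103 days → €44,500 × 2.35% × 103/365 = €295.1021
Total = €1,688.6226

€1,688.62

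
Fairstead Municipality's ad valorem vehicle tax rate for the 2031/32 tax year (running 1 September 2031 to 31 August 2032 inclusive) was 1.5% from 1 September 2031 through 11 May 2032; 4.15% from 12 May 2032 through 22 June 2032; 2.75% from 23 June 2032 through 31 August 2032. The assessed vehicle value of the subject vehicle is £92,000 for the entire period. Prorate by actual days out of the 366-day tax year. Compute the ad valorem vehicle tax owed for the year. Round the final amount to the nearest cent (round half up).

1 September 2031 – 11 May 2032: 254 days at 1.5% → £92,000 × 1.5% × 254/366 = £957.7049
12 May – 22 June 2032: 42 days at 4.15% → £92,000 × 4.15% × 42/366 = £438.1311
23 June – 31 August 2032: 70 days at 2.75% → £92,000 × 2.75% × 70/366 = £483.8798
Total = £1,879.7158

£1,879.72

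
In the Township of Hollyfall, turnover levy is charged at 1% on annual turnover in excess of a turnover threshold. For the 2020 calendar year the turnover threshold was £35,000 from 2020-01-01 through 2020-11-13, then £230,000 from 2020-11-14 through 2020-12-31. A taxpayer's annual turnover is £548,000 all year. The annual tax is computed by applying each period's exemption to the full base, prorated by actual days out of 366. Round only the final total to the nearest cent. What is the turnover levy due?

£4,874.26

2020-01-01 to 2020-11-13: 318 days, exemption £35,000 → (£548,000 − £35,000) × 1% × 318/366 = £4,457.2131
2020-11-14 to 2020-12-31: 48 days, exemption £230,000 → (£548,000 − £230,000) × 1% × 48/366 = £417.0492
Total = £4,874.2623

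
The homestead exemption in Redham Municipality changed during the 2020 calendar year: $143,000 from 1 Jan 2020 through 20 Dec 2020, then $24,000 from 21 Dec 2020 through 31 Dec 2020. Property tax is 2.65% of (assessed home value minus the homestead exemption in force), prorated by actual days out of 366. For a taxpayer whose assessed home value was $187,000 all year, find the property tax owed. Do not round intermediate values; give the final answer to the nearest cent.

$1,260.78

1 Jan – 20 Dec 2020: 355 days, exemption $143,000 → ($187,000 − $143,000) × 2.65% × 355/366 = $1,130.9563
21 Dec – 31 Dec 2020: 11 days, exemption $24,000 → ($187,000 − $24,000) × 2.65% × 11/366 = $129.8210
Total = $1,260.7773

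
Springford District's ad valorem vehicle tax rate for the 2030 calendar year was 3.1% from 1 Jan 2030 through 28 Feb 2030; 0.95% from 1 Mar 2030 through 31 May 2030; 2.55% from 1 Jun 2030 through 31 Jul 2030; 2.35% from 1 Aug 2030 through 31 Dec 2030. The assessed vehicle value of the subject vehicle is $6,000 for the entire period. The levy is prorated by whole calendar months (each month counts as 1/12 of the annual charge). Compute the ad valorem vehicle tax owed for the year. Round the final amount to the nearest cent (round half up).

$129.50

1 Jan – 28 Feb 2030: 2 months at 3.1% → $6,000 × 3.1% × 2/12 = $31.0000
1 Mar – 31 May 2030: 3 months at 0.95% → $6,000 × 0.95% × 3/12 = $14.2500
1 Jun – 31 Jul 2030: 2 months at 2.55% → $6,000 × 2.55% × 2/12 = $25.5000
1 Aug – 31 Dec 2030: 5 months at 2.35% → $6,000 × 2.35% × 5/12 = $58.7500
Total = $129.5000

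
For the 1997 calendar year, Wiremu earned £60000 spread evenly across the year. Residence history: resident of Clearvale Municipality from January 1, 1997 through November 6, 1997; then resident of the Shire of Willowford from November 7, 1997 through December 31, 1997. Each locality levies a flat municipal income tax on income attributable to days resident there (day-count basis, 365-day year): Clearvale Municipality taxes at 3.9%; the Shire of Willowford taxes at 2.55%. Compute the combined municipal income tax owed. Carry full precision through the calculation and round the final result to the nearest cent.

Clearvale Municipality, January 1 – November 6, 1997: 310 days → £60000 × 3.9% × 310/365 = £1987.3973
The Shire of Willowford, November 7 – December 31, 1997: 55 days → £60000 × 2.55% × 55/365 = £230.5479
Total = £2217.9452

£2217.95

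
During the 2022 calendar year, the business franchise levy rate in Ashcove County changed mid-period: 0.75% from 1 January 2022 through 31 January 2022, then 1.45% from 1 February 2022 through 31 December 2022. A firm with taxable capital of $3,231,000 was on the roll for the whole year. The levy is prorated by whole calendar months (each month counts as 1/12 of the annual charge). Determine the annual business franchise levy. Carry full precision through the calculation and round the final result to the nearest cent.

1 January – 31 January 2022: 1 month at 0.75% → $3,231,000 × 0.75% × 1/12 = $2,019.3750
1 February – 31 December 2022: 11 months at 1.45% → $3,231,000 × 1.45% × 11/12 = $42,945.3750
Total = $44,964.7500

$44,964.75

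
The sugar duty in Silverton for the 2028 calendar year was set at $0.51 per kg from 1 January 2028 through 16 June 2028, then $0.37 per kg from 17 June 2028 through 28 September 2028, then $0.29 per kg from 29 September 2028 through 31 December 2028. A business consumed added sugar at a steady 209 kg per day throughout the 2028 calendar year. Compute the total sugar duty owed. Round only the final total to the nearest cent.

$31,646.78

1 January – 16 June 2028: 168 days × 209 kg/day = 35,112 kg at $0.51/kg → $17,907.12
17 June – 28 September 2028: 104 days × 209 kg/day = 21,736 kg at $0.37/kg → $8,042.32
29 September – 31 December 2028: 94 days × 209 kg/day = 19,646 kg at $0.29/kg → $5,697.34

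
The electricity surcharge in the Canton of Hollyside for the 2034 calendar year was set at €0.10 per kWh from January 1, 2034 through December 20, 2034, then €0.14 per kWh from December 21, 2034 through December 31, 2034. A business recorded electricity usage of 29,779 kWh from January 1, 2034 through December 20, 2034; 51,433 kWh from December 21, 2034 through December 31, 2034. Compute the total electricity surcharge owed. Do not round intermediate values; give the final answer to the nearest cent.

January 1 – December 20, 2034: 29,779 kWh at €0.10/kWh → €2,977.90
December 21 – December 31, 2034: 51,433 kWh at €0.14/kWh → €7,200.62

€10,178.52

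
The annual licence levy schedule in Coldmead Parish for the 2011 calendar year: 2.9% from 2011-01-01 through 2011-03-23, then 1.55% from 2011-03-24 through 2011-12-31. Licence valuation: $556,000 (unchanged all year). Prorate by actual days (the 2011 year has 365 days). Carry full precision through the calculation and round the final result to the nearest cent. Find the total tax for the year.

2011-01-01 to 2011-03-23: 82 days at 2.9% → $556,000 × 2.9% × 82/365 = $3,622.3781
2011-03-24 to 2011-12-31: 283 days at 1.55% → $556,000 × 1.55% × 283/365 = $6,681.9014
Total = $10,304.2795

$10,304.28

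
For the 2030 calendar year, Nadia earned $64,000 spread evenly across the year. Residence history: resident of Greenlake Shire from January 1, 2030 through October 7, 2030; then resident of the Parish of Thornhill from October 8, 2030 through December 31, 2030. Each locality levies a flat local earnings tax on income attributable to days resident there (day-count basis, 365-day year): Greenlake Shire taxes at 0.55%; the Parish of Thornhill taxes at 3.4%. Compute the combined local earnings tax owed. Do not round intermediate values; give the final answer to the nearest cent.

Greenlake Shire, January 1 – October 7, 2030: 280 days → $64,000 × 0.55% × 280/365 = $270.0274
The Parish of Thornhill, October 8 – December 31, 2030: 85 days → $64,000 × 3.4% × 85/365 = $506.7397
Total = $776.7671

$776.77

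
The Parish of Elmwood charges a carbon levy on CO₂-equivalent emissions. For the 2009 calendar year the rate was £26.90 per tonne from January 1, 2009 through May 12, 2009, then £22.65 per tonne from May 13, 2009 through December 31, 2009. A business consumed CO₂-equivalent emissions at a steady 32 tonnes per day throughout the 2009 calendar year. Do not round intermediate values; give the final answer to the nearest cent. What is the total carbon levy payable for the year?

January 1 – May 12, 2009: 132 days × 32 tonnes/day = 4,224 tonnes at £26.90/tonne → £113,625.60
May 13 – December 31, 2009: 233 days × 32 tonnes/day = 7,456 tonnes at £22.65/tonne → £168,878.40

£282,504.00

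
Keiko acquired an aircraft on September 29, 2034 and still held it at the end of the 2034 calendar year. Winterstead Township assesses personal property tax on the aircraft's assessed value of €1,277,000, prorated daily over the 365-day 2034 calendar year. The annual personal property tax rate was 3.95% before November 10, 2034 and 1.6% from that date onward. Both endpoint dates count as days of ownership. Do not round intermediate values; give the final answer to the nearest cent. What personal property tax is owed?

September 29 – November 9, 2034: 42 days at 3.95% → €1,277,000 × 3.95% × 42/365 = €5,804.2274
November 10 – December 31, 2034: 52 days at 1.6% → €1,277,000 × 1.6% × 52/365 = €2,910.8603
Total = €8,715.0877

€8,715.09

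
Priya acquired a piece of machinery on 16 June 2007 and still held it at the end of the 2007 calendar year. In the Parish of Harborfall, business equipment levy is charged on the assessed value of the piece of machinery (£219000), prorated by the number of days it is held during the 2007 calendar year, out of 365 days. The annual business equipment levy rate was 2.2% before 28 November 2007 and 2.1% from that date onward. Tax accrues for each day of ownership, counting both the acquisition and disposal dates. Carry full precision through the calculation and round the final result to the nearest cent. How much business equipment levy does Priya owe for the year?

16 June – 27 November 2007: 165 days at 2.2% → £219000 × 2.2% × 165/365 = £2178.0000
28 November – 31 December 2007: 34 days at 2.1% → £219000 × 2.1% × 34/365 = £428.4000
Total = £2606.4000

£2606.40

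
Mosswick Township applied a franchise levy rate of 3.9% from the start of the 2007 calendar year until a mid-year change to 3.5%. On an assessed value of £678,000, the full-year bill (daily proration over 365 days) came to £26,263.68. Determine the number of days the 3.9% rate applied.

Let d = days at the first rate; then 365 − d days at the second rate.
£678,000 × [3.9%·d + 3.5%·(365−d)] / 365 = £26,263.68
Solving gives d = 341, so the new rate took effect on 8 Dec 2007.

341 days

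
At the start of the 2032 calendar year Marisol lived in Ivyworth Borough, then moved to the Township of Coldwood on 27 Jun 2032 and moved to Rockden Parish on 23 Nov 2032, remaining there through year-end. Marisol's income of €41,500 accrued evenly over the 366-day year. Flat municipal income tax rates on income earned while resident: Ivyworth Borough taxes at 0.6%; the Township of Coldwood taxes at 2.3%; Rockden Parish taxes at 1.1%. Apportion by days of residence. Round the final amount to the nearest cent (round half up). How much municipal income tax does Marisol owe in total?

Ivyworth Borough, 1 Jan – 26 Jun 2032: 178 days → €41,500 × 0.6% × 178/366 = €121.0984
The Township of Coldwood, 27 Jun – 22 Nov 2032: 149 days → €41,500 × 2.3% × 149/366 = €388.5806
Rockden Parish, 23 Nov – 31 Dec 2032: 39 days → €41,500 × 1.1% × 39/366 = €48.6434
Total = €558.3224

€558.32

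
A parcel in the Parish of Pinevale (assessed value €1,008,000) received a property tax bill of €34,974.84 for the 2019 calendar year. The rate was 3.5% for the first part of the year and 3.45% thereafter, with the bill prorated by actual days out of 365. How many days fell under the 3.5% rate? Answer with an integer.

Let d = days at the first rate; then 365 − d days at the second rate.
€1,008,000 × [3.5%·d + 3.45%·(365−d)] / 365 = €34,974.84
Solving gives d = 144, so the new rate took effect on 25 May 2019.

144 days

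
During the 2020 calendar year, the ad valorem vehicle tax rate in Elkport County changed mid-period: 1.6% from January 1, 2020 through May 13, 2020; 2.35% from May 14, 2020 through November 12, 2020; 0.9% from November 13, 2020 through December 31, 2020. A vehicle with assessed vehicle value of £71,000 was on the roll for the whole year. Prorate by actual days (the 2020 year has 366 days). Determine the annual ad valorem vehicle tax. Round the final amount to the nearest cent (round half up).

January 1 – May 13, 2020: 134 days at 1.6% → £71,000 × 1.6% × 134/366 = £415.9126
May 14 – November 12, 2020: 183 days at 2.35% → £71,000 × 2.35% × 183/366 = £834.2500
November 13 – December 31, 2020: 49 days at 0.9% → £71,000 × 0.9% × 49/366 = £85.5492
Total = £1,335.7117

£1,335.71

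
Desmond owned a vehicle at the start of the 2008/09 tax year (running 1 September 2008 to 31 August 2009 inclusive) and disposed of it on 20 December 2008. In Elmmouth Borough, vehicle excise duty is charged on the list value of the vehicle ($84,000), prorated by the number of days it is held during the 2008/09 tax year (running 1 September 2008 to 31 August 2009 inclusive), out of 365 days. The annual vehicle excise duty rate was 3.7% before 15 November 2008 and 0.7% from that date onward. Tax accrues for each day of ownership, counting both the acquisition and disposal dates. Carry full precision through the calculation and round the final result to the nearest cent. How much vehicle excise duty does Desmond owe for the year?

$696.62

1 September – 14 November 2008: 75 days at 3.7% → $84,000 × 3.7% × 75/365 = $638.6301
15 November – 20 December 2008: 36 days at 0.7% → $84,000 × 0.7% × 36/365 = $57.9945
Total = $696.6247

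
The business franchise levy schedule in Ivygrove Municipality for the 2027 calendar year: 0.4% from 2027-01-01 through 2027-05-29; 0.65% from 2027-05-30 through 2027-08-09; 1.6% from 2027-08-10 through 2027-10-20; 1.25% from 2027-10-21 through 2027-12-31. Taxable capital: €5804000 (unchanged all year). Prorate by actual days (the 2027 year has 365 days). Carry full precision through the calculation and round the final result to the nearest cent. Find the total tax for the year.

2027-01-01 to 2027-05-29: 149 days at 0.4% → €5804000 × 0.4% × 149/365 = €9477.2164
2027-05-30 to 2027-08-09: 72 days at 0.65% → €5804000 × 0.65% × 72/365 = €7441.8411
2027-08-10 to 2027-10-20: 72 days at 1.6% → €5804000 × 1.6% × 72/365 = €18318.3781
2027-10-21 to 2027-12-31: 72 days at 1.25% → €5804000 × 1.25% × 72/365 = €14311.2329
Total = €49548.6685

€49548.67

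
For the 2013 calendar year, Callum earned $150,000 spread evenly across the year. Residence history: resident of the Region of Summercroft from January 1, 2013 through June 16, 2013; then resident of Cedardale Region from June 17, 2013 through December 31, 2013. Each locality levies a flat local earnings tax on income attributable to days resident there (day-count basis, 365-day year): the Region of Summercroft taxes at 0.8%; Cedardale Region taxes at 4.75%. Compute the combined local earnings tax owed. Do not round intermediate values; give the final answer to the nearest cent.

$4,414.11

The Region of Summercroft, January 1 – June 16, 2013: 167 days → $150,000 × 0.8% × 167/365 = $549.0411
Cedardale Region, June 17 – December 31, 2013: 198 days → $150,000 × 4.75% × 198/365 = $3,865.0685
Total = $4,414.1096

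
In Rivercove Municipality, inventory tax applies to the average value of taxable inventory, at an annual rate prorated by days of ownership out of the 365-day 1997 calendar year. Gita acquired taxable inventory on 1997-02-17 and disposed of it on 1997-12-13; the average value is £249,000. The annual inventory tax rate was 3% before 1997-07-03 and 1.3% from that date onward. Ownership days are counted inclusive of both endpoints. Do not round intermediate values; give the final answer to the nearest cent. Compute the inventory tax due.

£4,237.78

1997-02-17 to 1997-07-02: 136 days at 3% → £249,000 × 3% × 136/365 = £2,783.3425
1997-07-03 to 1997-12-13: 164 days at 1.3% → £249,000 × 1.3% × 164/365 = £1,454.4329
Total = £4,237.7753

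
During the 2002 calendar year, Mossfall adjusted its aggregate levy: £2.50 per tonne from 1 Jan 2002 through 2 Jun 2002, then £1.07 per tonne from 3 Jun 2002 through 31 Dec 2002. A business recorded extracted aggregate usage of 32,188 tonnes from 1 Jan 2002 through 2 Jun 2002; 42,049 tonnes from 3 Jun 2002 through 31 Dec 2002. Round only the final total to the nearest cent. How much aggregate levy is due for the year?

£125,462.43

1 Jan – 2 Jun 2002: 32,188 tonnes at £2.50/tonne → £80,470.00
3 Jun – 31 Dec 2002: 42,049 tonnes at £1.07/tonne → £44,992.43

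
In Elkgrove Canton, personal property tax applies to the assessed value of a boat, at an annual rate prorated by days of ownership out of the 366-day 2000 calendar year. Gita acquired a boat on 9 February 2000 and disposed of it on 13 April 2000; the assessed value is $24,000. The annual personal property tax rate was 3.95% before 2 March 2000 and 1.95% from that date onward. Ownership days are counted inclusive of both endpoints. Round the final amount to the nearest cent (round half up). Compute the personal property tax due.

$111.97

9 February – 1 March 2000: 22 days at 3.95% → $24,000 × 3.95% × 22/366 = $56.9836
2 March – 13 April 2000: 43 days at 1.95% → $24,000 × 1.95% × 43/366 = $54.9836
Total = $111.9672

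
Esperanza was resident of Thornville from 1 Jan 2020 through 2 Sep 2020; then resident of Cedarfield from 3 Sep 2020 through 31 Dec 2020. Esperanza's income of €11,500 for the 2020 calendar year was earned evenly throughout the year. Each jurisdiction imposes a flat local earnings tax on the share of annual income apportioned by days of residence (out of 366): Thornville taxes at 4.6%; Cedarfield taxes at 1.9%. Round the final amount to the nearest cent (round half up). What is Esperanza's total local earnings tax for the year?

€427.20

Thornville, 1 Jan – 2 Sep 2020: 246 days → €11,500 × 4.6% × 246/366 = €355.5574
Cedarfield, 3 Sep – 31 Dec 2020: 120 days → €11,500 × 1.9% × 120/366 = €71.6393
Total = €427.1967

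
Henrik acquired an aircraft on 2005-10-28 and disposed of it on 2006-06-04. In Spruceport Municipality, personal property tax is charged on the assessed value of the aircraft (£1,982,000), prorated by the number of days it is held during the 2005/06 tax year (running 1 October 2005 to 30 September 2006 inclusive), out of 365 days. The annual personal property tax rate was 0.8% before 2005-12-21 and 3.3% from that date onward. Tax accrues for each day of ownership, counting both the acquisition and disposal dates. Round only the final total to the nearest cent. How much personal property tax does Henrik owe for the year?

£32,092.11

2005-10-28 to 2005-12-20: 54 days at 0.8% → £1,982,000 × 0.8% × 54/365 = £2,345.8192
2005-12-21 to 2006-06-04: 166 days at 3.3% → £1,982,000 × 3.3% × 166/365 = £29,746.2904
Total = £32,092.1096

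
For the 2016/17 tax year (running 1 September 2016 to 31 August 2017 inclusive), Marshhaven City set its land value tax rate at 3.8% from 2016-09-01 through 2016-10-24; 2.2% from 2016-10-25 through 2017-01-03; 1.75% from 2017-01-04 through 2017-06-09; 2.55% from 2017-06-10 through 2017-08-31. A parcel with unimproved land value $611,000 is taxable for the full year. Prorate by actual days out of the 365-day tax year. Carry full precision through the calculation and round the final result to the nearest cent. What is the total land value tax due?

2016-09-01 to 2016-10-24: 54 days at 3.8% → $611,000 × 3.8% × 54/365 = $3,434.9918
2016-10-25 to 2017-01-03: 71 days at 2.2% → $611,000 × 2.2% × 71/365 = $2,614.7452
2017-01-04 to 2017-06-09: 157 days at 1.75% → $611,000 × 1.75% × 157/365 = $4,599.2397
2017-06-10 to 2017-08-31: 83 days at 2.55% → $611,000 × 2.55% × 83/365 = $3,542.9630
Total = $14,191.9397

$14,191.94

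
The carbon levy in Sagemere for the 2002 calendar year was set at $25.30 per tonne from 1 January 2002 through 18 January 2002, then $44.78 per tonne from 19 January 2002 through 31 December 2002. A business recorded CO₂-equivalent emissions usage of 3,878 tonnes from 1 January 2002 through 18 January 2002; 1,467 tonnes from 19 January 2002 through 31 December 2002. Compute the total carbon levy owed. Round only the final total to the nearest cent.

1 January – 18 January 2002: 3,878 tonnes at $25.30/tonne → $98,113.40
19 January – 31 December 2002: 1,467 tonnes at $44.78/tonne → $65,692.26

$163,805.66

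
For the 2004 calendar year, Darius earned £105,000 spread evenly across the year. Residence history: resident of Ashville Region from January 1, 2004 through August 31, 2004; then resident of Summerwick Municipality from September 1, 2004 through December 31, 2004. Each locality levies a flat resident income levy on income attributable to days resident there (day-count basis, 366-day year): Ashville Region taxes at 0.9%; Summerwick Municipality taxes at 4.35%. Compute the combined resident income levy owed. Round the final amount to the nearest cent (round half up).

Ashville Region, January 1 – August 31, 2004: 244 days → £105,000 × 0.9% × 244/366 = £630.0000
Summerwick Municipality, September 1 – December 31, 2004: 122 days → £105,000 × 4.35% × 122/366 = £1,522.5000
Total = £2,152.5000

£2,152.50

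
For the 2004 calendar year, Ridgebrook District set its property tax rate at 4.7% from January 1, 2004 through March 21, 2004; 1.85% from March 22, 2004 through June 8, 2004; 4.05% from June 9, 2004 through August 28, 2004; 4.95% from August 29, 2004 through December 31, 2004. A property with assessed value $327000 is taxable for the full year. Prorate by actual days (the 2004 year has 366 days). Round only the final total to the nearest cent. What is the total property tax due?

January 1 – March 21, 2004: 81 days at 4.7% → $327000 × 4.7% × 81/366 = $3401.3361
March 22 – June 8, 2004: 79 days at 1.85% → $327000 × 1.85% × 79/366 = $1305.7664
June 9 – August 28, 2004: 81 days at 4.05% → $327000 × 4.05% × 81/366 = $2930.9385
August 29 – December 31, 2004: 125 days at 4.95% → $327000 × 4.95% × 125/366 = $5528.1762
Total = $13166.2172

$13166.22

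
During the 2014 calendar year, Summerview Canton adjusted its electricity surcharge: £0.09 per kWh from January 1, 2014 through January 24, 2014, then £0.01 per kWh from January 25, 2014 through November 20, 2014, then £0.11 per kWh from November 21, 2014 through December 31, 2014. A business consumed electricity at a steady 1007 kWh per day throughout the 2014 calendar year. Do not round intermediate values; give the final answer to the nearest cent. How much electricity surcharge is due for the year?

£9737.69

January 1 – January 24, 2014: 24 days × 1007 kWh/day = 24,168 kWh at £0.09/kWh → £2175.12
January 25 – November 20, 2014: 300 days × 1007 kWh/day = 302,100 kWh at £0.01/kWh → £3021.00
November 21 – December 31, 2014: 41 days × 1007 kWh/day = 41,287 kWh at £0.11/kWh → £4541.57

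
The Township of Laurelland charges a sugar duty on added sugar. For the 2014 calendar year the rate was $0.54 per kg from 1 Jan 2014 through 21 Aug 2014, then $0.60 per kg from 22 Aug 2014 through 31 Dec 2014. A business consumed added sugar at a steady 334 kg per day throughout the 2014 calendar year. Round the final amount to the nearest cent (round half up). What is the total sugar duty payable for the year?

$68,476.68

1 Jan – 21 Aug 2014: 233 days × 334 kg/day = 77,822 kg at $0.54/kg → $42,023.88
22 Aug – 31 Dec 2014: 132 days × 334 kg/day = 44,088 kg at $0.60/kg → $26,452.80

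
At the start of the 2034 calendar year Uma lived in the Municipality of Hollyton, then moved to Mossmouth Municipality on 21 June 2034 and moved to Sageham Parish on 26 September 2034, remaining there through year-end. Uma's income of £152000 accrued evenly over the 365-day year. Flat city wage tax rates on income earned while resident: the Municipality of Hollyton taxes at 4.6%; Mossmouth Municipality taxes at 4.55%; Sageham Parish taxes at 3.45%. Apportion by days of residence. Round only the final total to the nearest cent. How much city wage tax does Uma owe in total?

The Municipality of Hollyton, 1 January – 20 June 2034: 171 days → £152000 × 4.6% × 171/365 = £3275.7041
Mossmouth Municipality, 21 June – 25 September 2034: 97 days → £152000 × 4.55% × 97/365 = £1837.9507
Sageham Parish, 26 September – 31 December 2034: 97 days → £152000 × 3.45% × 97/365 = £1393.6110
Total = £6507.2658

£6507.27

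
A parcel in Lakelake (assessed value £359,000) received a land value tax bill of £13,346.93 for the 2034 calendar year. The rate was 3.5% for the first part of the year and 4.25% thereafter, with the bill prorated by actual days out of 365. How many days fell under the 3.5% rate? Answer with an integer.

259 days

Let d = days at the first rate; then 365 − d days at the second rate.
£359,000 × [3.5%·d + 4.25%·(365−d)] / 365 = £13,346.93
Solving gives d = 259, so the new rate took effect on September 17, 2034.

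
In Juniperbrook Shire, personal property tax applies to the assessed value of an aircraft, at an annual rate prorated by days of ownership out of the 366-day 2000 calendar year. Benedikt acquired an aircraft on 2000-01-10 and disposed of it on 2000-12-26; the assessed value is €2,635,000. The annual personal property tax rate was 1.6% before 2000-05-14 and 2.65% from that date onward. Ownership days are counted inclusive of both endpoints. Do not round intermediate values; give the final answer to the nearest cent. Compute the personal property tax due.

€57,707.22

2000-01-10 to 2000-05-13: 125 days at 1.6% → €2,635,000 × 1.6% × 125/366 = €14,398.9071
2000-05-14 to 2000-12-26: 227 days at 2.65% → €2,635,000 × 2.65% × 227/366 = €43,308.3128
Total = €57,707.2199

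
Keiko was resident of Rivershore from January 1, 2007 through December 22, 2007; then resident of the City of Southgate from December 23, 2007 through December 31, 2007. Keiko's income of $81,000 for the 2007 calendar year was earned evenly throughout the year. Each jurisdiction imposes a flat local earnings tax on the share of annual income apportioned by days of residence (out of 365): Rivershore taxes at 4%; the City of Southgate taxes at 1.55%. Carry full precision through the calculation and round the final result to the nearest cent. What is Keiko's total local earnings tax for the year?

$3,191.07

Rivershore, January 1 – December 22, 2007: 356 days → $81,000 × 4% × 356/365 = $3,160.1096
The City of Southgate, December 23 – December 31, 2007: 9 days → $81,000 × 1.55% × 9/365 = $30.9575
Total = $3,191.0671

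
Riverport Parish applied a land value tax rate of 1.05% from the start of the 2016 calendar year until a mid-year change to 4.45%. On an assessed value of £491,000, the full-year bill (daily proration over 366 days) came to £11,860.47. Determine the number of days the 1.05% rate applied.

Let d = days at the first rate; then 366 − d days at the second rate.
£491,000 × [1.05%·d + 4.45%·(366−d)] / 366 = £11,860.47
Solving gives d = 219, so the new rate took effect on August 7, 2016.

219 days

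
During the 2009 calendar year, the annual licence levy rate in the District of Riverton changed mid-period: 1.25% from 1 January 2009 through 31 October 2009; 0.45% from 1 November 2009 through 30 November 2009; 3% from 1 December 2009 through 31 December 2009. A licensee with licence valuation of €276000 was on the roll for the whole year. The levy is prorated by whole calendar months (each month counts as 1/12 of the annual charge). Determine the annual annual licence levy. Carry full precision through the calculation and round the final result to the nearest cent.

1 January – 31 October 2009: 10 months at 1.25% → €276000 × 1.25% × 10/12 = €2875.0000
1 November – 30 November 2009: 1 month at 0.45% → €276000 × 0.45% × 1/12 = €103.5000
1 December – 31 December 2009: 1 month at 3% → €276000 × 3% × 1/12 = €690.0000
Total = €3668.5000

€3668.50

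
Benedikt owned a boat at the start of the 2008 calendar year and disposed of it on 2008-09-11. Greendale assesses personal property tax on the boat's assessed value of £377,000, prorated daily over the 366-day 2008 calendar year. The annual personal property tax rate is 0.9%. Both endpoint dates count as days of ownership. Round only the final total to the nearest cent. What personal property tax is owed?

Days held (2008-01-01 to 2008-09-11): 255 out of 366
Tax = £377,000 × 0.9% × 255/366 = £2,363.9754

£2,363.98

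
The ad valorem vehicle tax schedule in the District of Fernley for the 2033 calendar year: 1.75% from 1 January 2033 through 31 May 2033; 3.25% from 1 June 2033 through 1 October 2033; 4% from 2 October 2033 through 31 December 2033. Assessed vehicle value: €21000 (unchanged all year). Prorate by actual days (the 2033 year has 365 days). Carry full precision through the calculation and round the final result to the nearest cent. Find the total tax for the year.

1 January – 31 May 2033: 151 days at 1.75% → €21000 × 1.75% × 151/365 = €152.0342
1 June – 1 October 2033: 123 days at 3.25% → €21000 × 3.25% × 123/365 = €229.9932
2 October – 31 December 2033: 91 days at 4% → €21000 × 4% × 91/365 = €209.4247
Total = €591.4521

€591.45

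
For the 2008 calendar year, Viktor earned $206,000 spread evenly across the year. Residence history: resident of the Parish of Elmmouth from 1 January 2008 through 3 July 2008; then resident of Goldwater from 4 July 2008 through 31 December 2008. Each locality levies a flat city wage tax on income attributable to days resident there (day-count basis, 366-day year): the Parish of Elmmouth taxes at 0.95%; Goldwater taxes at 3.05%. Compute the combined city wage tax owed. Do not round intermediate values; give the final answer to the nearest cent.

$4,096.36

The Parish of Elmmouth, 1 January – 3 July 2008: 185 days → $206,000 × 0.95% × 185/366 = $989.1940
Goldwater, 4 July – 31 December 2008: 181 days → $206,000 × 3.05% × 181/366 = $3,107.1667
Total = $4,096.3607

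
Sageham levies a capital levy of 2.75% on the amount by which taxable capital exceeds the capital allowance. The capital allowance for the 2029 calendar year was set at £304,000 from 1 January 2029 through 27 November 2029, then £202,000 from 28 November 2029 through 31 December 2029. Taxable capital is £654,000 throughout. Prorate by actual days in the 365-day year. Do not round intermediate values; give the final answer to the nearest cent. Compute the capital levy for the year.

£9,886.29

1 January – 27 November 2029: 331 days, exemption £304,000 → (£654,000 − £304,000) × 2.75% × 331/365 = £8,728.4247
28 November – 31 December 2029: 34 days, exemption £202,000 → (£654,000 − £202,000) × 2.75% × 34/365 = £1,157.8630
Total = £9,886.2877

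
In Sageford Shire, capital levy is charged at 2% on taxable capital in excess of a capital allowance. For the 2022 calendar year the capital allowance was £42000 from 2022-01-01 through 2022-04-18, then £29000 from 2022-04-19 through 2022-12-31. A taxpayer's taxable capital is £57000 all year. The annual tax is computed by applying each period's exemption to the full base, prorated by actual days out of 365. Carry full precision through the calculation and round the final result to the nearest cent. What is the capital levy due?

2022-01-01 to 2022-04-18: 108 days, exemption £42000 → (£57000 − £42000) × 2% × 108/365 = £88.7671
2022-04-19 to 2022-12-31: 257 days, exemption £29000 → (£57000 − £29000) × 2% × 257/365 = £394.3014
Total = £483.0685

£483.07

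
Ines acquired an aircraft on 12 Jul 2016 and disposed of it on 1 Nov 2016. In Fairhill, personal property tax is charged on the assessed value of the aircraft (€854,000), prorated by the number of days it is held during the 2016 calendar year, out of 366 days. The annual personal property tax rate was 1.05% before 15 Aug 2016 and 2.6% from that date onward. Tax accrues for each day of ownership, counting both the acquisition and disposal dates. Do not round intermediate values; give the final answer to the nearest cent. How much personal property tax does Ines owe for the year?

12 Jul – 14 Aug 2016: 34 days at 1.05% → €854,000 × 1.05% × 34/366 = €833.0000
15 Aug – 1 Nov 2016: 79 days at 2.6% → €854,000 × 2.6% × 79/366 = €4,792.6667
Total = €5,625.6667

€5,625.67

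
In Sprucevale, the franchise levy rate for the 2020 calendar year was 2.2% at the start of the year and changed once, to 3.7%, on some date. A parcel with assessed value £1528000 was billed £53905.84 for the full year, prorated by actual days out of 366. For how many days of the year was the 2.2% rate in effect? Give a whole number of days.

Let d = days at the first rate; then 366 − d days at the second rate.
£1528000 × [2.2%·d + 3.7%·(366−d)] / 366 = £53905.84
Solving gives d = 42, so the new rate took effect on February 12, 2020.

42 days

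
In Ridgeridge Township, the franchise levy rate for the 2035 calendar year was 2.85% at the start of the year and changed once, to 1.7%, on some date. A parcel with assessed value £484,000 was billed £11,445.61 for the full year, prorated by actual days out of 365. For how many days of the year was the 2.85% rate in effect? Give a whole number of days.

211 days

Let d = days at the first rate; then 365 − d days at the second rate.
£484,000 × [2.85%·d + 1.7%·(365−d)] / 365 = £11,445.61
Solving gives d = 211, so the new rate took effect on 31 Jul 2035.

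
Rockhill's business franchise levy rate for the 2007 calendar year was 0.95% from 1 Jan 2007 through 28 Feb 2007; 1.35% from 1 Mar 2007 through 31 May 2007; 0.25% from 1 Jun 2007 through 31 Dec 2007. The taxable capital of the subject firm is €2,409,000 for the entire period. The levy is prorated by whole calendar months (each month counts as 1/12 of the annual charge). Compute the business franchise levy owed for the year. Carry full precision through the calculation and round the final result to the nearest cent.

€15,457.75

1 Jan – 28 Feb 2007: 2 months at 0.95% → €2,409,000 × 0.95% × 2/12 = €3,814.2500
1 Mar – 31 May 2007: 3 months at 1.35% → €2,409,000 × 1.35% × 3/12 = €8,130.3750
1 Jun – 31 Dec 2007: 7 months at 0.25% → €2,409,000 × 0.25% × 7/12 = €3,513.1250
Total = €15,457.7500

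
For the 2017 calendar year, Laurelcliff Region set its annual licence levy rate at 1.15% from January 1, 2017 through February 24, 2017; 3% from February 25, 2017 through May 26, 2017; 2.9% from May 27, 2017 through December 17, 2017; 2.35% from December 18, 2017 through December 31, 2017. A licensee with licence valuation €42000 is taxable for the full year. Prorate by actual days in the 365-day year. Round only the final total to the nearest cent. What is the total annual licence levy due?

€1108.86

January 1 – February 24, 2017: 55 days at 1.15% → €42000 × 1.15% × 55/365 = €72.7808
February 25 – May 26, 2017: 91 days at 3% → €42000 × 3% × 91/365 = €314.1370
May 27 – December 17, 2017: 205 days at 2.9% → €42000 × 2.9% × 205/365 = €684.0822
December 18 – December 31, 2017: 14 days at 2.35% → €42000 × 2.35% × 14/365 = €37.8575
Total = €1108.8575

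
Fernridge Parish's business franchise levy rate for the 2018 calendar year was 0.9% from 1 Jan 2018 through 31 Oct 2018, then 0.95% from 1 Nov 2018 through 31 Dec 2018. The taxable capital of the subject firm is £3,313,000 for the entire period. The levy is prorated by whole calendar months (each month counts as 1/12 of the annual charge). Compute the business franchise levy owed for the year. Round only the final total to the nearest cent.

1 Jan – 31 Oct 2018: 10 months at 0.9% → £3,313,000 × 0.9% × 10/12 = £24,847.5000
1 Nov – 31 Dec 2018: 2 months at 0.95% → £3,313,000 × 0.95% × 2/12 = £5,245.5833
Total = £30,093.0833

£30,093.08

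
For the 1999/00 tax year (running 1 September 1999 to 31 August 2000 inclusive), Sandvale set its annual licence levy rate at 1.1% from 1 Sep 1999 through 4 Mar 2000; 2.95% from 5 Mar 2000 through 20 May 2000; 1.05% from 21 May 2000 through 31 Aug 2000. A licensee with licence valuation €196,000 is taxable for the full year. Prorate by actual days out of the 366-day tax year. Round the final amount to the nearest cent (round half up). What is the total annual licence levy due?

€2,891.27

1 Sep 1999 – 4 Mar 2000: 186 days at 1.1% → €196,000 × 1.1% × 186/366 = €1,095.6721
5 Mar – 20 May 2000: 77 days at 2.95% → €196,000 × 2.95% × 77/366 = €1,216.4317
21 May – 31 Aug 2000: 103 days at 1.05% → €196,000 × 1.05% × 103/366 = €579.1639
Total = €2,891.2678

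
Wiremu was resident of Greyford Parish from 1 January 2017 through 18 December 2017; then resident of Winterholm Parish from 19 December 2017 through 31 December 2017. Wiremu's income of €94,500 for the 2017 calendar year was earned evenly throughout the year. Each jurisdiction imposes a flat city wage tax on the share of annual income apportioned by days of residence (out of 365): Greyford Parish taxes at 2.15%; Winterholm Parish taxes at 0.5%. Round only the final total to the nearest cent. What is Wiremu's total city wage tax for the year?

€1,976.22

Greyford Parish, 1 January – 18 December 2017: 352 days → €94,500 × 2.15% × 352/365 = €1,959.3863
Winterholm Parish, 19 December – 31 December 2017: 13 days → €94,500 × 0.5% × 13/365 = €16.8288
Total = €1,976.2151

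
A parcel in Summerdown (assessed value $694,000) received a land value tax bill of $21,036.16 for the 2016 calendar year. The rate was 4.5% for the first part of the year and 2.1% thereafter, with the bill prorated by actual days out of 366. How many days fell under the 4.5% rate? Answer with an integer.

142 days

Let d = days at the first rate; then 366 − d days at the second rate.
$694,000 × [4.5%·d + 2.1%·(366−d)] / 366 = $21,036.16
Solving gives d = 142, so the new rate took effect on May 22, 2016.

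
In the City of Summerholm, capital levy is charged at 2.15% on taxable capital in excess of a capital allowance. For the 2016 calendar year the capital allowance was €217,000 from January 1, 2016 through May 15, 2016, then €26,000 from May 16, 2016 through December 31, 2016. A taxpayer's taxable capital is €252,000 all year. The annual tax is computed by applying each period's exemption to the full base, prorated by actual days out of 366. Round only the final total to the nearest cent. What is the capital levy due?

January 1 – May 15, 2016: 136 days, exemption €217,000 → (€252,000 − €217,000) × 2.15% × 136/366 = €279.6175
May 16 – December 31, 2016: 230 days, exemption €26,000 → (€252,000 − €26,000) × 2.15% × 230/366 = €3,053.4699
Total = €3,333.0874

€3,333.09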